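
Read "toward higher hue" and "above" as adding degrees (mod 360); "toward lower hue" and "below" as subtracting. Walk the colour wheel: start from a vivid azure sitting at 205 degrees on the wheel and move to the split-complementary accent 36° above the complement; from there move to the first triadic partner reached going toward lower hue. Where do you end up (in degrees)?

301°

205 + 216 = 421 → 421 − 360 = 61°   (split-comp 36° ↑)
61 − 120 = -59 → -59 + 360 = 301°   (triadic ↓)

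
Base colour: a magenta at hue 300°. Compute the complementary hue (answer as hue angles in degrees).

120°

300 + 180 = 480 → 480 − 360 = 120°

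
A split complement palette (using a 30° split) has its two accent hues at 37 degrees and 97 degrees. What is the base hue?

247°

The accents sit 30° either side of the complement, so the complement is their short-arc midpoint on the wheel.
Short-arc midpoint of 37° and 97°: 67°.
Base is 180° from the complement: 67 − 180 = -113 → -113 + 360 = 247°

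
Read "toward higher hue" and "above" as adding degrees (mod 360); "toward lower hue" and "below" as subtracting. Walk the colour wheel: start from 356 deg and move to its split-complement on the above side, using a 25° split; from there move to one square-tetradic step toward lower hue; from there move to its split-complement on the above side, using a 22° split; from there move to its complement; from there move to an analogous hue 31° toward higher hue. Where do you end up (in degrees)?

+205° (split-comp 25° ↑): 356 + 205 = 561 → 561 − 360 = 201°
−90° (square ↓): 201 − 90 = 111°
+202° (split-comp 22° ↑): 111 + 202 = 313°
+180° (complement): 313 + 180 = 493 → 493 − 360 = 133°
+31° (analog 31° ↑): 133 + 31 = 164°

164°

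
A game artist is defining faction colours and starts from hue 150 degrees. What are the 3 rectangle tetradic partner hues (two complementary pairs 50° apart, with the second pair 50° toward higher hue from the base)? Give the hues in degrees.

150 + 50 = 200°
150 + 180 = 330°
150 + 230 = 380 → 380 − 360 = 20°

200°, 330°, and 20°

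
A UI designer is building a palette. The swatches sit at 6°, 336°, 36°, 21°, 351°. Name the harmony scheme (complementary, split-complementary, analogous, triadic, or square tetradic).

Sort the hues: 6°, 21°, 36°, 336°, 351°.
Successive gaps around the wheel: 15°, 15°, 300°, 15°, 15°.
A run of hues at equal small steps (15°) with one large closing gap is an analogous group.

analogous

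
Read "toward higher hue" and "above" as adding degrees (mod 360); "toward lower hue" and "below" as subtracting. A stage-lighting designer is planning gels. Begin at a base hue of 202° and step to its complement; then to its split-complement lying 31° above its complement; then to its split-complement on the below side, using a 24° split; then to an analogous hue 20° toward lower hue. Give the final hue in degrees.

9°

complement +180°: 202 + 180 = 382 → 382 − 360 = 22°
split-comp 31° ↑ +211°: 22 + 211 = 233°
split-comp 24° ↓ +156°: 233 + 156 = 389 → 389 − 360 = 29°
analog 20° ↓ −20°: 29 − 20 = 9°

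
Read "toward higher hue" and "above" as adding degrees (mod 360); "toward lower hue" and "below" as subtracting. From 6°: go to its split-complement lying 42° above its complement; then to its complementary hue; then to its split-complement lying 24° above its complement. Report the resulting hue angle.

252°

+222° (split-comp 42° ↑): 6 + 222 = 228°
+180° (complement): 228 + 180 = 408 → 408 − 360 = 48°
+204° (split-comp 24° ↑): 48 + 204 = 252°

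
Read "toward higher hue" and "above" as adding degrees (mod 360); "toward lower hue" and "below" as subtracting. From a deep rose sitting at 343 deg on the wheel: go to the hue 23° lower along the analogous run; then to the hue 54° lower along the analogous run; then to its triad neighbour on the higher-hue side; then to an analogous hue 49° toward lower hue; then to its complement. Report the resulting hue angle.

343 − 23 = 320°   (analog 23° ↓)
320 − 54 = 266°   (analog 54° ↓)
266 + 120 = 386 → 386 − 360 = 26°   (triadic ↑)
26 − 49 = -23 → -23 + 360 = 337°   (analog 49° ↓)
337 + 180 = 517 → 517 − 360 = 157°   (complement)

157°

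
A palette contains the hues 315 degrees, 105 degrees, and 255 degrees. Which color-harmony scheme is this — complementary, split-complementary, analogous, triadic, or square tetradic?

split-complementary

Sort the hues: 105°, 255°, 315°.
Successive gaps around the wheel: 150°, 60°, 150°.
Two 150° gaps and one 60° gap — a base hue opposite a pair of accents 30° either side of its complement — is the split-complementary pattern.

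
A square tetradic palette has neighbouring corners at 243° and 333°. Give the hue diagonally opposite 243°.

63°

A square tetradic scheme places four hues 90° apart; opposite corners are 180° apart.
243 + 180 = 423 → 423 − 360 = 63°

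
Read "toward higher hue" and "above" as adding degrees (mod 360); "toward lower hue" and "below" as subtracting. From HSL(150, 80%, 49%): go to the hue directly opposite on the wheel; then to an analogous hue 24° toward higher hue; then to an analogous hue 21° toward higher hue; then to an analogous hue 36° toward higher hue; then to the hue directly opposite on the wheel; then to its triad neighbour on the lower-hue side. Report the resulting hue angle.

111°

150 + 180 = 330°   (complement)
330 + 24 = 354°   (analog 24° ↑)
354 + 21 = 375 → 375 − 360 = 15°   (analog 21° ↑)
15 + 36 = 51°   (analog 36° ↑)
51 + 180 = 231°   (complement)
231 − 120 = 111°   (triadic ↓)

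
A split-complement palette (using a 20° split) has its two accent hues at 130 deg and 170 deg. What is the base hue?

The accents sit 20° either side of the complement, so the complement is their short-arc midpoint on the wheel.
Short-arc midpoint of 130° and 170°: 150°.
Base is 180° from the complement: 150 − 180 = -30 → -30 + 360 = 330°

330°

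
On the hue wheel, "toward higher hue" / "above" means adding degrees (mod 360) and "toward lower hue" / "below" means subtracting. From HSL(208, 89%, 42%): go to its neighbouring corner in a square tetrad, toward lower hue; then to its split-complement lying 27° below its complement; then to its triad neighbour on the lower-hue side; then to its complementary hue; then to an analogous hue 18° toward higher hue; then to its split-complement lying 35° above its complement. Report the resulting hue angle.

−90° (square ↓): 208 − 90 = 118°
+153° (split-comp 27° ↓): 118 + 153 = 271°
−120° (triadic ↓): 271 − 120 = 151°
+180° (complement): 151 + 180 = 331°
+18° (analog 18° ↑): 331 + 18 = 349°
+215° (split-comp 35° ↑): 349 + 215 = 564 → 564 − 360 = 204°

204°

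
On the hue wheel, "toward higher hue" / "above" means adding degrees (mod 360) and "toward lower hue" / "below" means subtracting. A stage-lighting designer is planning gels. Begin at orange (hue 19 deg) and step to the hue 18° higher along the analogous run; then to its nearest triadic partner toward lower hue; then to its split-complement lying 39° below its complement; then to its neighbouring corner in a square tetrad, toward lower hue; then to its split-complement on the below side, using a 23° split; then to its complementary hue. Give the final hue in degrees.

305°

19 + 18 = 37°   (analog 18° ↑)
37 − 120 = -83 → -83 + 360 = 277°   (triadic ↓)
277 + 141 = 418 → 418 − 360 = 58°   (split-comp 39° ↓)
58 − 90 = -32 → -32 + 360 = 328°   (square ↓)
328 + 157 = 485 → 485 − 360 = 125°   (split-comp 23° ↓)
125 + 180 = 305°   (complement)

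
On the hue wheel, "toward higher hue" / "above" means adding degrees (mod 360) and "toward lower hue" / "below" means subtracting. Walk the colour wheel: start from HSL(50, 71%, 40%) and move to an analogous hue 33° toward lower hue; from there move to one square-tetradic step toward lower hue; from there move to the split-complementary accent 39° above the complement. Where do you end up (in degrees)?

146°

50 − 33 = 17°   (analog 33° ↓)
17 − 90 = -73 → -73 + 360 = 287°   (square ↓)
287 + 219 = 506 → 506 − 360 = 146°   (split-comp 39° ↑)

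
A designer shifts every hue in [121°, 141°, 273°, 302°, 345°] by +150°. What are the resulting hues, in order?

121 + 150 = 271°
141 + 150 = 291°
273 + 150 = 423 → 423 − 360 = 63°
302 + 150 = 452 → 452 − 360 = 92°
345 + 150 = 495 → 495 − 360 = 135°

271°, 291°, 63°, 92°, 135°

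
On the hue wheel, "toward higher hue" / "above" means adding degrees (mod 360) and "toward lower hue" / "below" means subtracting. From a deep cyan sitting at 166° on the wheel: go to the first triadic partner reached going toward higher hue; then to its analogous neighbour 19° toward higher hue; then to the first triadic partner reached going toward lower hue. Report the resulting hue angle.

185°

166 + 120 = 286°   (triadic ↑)
286 + 19 = 305°   (analog 19° ↑)
305 − 120 = 185°   (triadic ↓)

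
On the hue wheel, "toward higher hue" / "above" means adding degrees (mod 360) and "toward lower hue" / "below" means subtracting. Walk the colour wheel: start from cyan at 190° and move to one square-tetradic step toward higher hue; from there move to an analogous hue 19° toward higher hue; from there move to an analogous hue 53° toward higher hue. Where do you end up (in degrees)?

+90° (square ↑): 190 + 90 = 280°
+19° (analog 19° ↑): 280 + 19 = 299°
+53° (analog 53° ↑): 299 + 53 = 352°

352°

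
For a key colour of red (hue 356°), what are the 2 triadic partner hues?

356 + 120 = 476 → 476 − 360 = 116°
356 + 240 = 596 → 596 − 360 = 236°

116° and 236°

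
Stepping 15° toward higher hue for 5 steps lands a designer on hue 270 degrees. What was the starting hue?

195°

5 steps of 15° (toward higher hue) give a net shift of +75°.
Start = end − shift: 270 − 75 = 195°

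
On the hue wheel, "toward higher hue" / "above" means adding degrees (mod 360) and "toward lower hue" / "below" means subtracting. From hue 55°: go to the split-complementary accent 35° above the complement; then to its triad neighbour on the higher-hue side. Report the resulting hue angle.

30°

split-comp 35° ↑ +215°: 55 + 215 = 270°
triadic ↑ +120°: 270 + 120 = 390 → 390 − 360 = 30°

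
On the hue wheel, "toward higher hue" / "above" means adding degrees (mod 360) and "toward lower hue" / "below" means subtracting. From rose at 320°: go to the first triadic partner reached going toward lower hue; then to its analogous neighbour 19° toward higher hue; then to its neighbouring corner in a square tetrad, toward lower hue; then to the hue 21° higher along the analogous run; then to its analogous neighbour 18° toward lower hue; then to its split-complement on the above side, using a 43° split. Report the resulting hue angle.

355°

320 − 120 = 200°   (triadic ↓)
200 + 19 = 219°   (analog 19° ↑)
219 − 90 = 129°   (square ↓)
129 + 21 = 150°   (analog 21° ↑)
150 − 18 = 132°   (analog 18° ↓)
132 + 223 = 355°   (split-comp 43° ↑)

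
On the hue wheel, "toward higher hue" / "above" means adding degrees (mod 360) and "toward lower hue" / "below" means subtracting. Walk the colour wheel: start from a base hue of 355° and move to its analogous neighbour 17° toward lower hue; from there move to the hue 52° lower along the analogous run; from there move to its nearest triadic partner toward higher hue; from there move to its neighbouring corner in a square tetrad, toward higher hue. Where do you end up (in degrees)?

355 − 17 = 338°   (analog 17° ↓)
338 − 52 = 286°   (analog 52° ↓)
286 + 120 = 406 → 406 − 360 = 46°   (triadic ↑)
46 + 90 = 136°   (square ↑)

136°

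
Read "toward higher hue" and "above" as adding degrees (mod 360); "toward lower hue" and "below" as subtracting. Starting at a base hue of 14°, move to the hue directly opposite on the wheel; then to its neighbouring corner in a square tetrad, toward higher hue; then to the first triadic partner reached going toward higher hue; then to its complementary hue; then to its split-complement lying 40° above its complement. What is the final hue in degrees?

14 + 180 = 194°   (complement)
194 + 90 = 284°   (square ↑)
284 + 120 = 404 → 404 − 360 = 44°   (triadic ↑)
44 + 180 = 224°   (complement)
224 + 220 = 444 → 444 − 360 = 84°   (split-comp 40° ↑)

84°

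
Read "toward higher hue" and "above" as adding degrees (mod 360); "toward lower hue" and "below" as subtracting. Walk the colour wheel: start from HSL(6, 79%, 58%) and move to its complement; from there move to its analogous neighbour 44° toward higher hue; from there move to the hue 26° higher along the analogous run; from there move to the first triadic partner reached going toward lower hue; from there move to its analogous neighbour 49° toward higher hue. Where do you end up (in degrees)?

185°

complement +180°: 6 + 180 = 186°
analog 44° ↑ +44°: 186 + 44 = 230°
analog 26° ↑ +26°: 230 + 26 = 256°
triadic ↓ −120°: 256 − 120 = 136°
analog 49° ↑ +49°: 136 + 49 = 185°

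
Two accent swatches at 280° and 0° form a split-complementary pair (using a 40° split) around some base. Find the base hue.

The accents sit 40° either side of the complement, so the complement is their short-arc midpoint on the wheel.
Short-arc midpoint of 280° and 0°: 320°.
Base is 180° from the complement: 320 − 180 = 140°

140°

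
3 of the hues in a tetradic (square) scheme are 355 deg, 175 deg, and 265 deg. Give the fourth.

85°

A square tetradic scheme places four hues every 90°.
The full set through 175° is {85°, 175°, 265°, 355°}.
Given {175°, 265°, 355°}, the missing hue is 85°.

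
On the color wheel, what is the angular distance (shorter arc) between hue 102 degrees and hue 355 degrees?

|102 − 355| = 253.
The shorter arc is 360 − 253 = 107°.

107°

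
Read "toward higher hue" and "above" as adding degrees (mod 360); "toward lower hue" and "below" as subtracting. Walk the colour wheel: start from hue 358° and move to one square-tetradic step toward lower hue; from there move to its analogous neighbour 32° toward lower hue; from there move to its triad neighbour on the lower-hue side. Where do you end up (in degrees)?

116°

358 − 90 = 268°   (square ↓)
268 − 32 = 236°   (analog 32° ↓)
236 − 120 = 116°   (triadic ↓)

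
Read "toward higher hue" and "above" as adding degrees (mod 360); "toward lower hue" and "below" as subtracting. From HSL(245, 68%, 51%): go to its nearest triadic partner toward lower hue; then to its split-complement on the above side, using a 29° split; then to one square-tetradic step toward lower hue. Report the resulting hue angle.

244°

triadic ↓ −120°: 245 − 120 = 125°
split-comp 29° ↑ +209°: 125 + 209 = 334°
square ↓ −90°: 334 − 90 = 244°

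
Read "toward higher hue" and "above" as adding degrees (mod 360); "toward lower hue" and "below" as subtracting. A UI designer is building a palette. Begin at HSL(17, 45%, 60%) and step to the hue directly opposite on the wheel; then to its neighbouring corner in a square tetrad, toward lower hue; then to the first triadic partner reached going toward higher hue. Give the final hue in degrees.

+180° (complement): 17 + 180 = 197°
−90° (square ↓): 197 − 90 = 107°
+120° (triadic ↑): 107 + 120 = 227°

227°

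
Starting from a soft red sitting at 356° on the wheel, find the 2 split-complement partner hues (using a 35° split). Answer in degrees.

Split-complementary hues sit 35° either side of the complement.
Complement of 356°: 356 + 180 = 536 → 536 − 360 = 176°
176 − 35 = 141°
176 + 35 = 211°

141° and 211°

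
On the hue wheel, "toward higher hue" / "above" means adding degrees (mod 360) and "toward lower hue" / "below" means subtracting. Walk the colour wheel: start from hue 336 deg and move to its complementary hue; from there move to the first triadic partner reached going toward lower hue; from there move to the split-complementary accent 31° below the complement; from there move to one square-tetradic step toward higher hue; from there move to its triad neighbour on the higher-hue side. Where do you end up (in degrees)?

35°

+180° (complement): 336 + 180 = 516 → 516 − 360 = 156°
−120° (triadic ↓): 156 − 120 = 36°
+149° (split-comp 31° ↓): 36 + 149 = 185°
+90° (square ↑): 185 + 90 = 275°
+120° (triadic ↑): 275 + 120 = 395 → 395 − 360 = 35°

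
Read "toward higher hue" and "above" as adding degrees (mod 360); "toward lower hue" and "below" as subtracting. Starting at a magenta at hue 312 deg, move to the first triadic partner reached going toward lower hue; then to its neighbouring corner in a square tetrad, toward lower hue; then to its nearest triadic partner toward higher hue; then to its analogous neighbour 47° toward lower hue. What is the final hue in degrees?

175°

triadic ↓ −120°: 312 − 120 = 192°
square ↓ −90°: 192 − 90 = 102°
triadic ↑ +120°: 102 + 120 = 222°
analog 47° ↓ −47°: 222 − 47 = 175°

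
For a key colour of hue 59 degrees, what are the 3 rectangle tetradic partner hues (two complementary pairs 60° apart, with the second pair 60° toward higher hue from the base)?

A rectangular tetradic uses two complementary pairs 60° apart: offsets 0°, 60°, 180°, 240°.
59 + 60 = 119°
59 + 180 = 239°
59 + 240 = 299°

119°, 239°, and 299°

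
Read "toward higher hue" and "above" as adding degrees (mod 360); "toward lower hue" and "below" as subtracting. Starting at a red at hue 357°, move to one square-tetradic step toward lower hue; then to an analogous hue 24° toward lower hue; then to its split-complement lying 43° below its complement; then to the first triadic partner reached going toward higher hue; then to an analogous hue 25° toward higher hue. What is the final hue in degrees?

357 − 90 = 267°   (square ↓)
267 − 24 = 243°   (analog 24° ↓)
243 + 137 = 380 → 380 − 360 = 20°   (split-comp 43° ↓)
20 + 120 = 140°   (triadic ↑)
140 + 25 = 165°   (analog 25° ↑)

165°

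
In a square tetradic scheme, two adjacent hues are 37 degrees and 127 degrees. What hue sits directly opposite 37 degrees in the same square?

217°

A square tetradic scheme places four hues 90° apart; opposite corners are 180° apart.
37 + 180 = 217°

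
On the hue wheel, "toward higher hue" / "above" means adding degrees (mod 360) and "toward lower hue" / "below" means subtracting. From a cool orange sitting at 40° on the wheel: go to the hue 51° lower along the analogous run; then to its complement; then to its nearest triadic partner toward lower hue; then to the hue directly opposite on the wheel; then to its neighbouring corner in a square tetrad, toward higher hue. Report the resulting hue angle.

319°

40 − 51 = -11 → -11 + 360 = 349°   (analog 51° ↓)
349 + 180 = 529 → 529 − 360 = 169°   (complement)
169 − 120 = 49°   (triadic ↓)
49 + 180 = 229°   (complement)
229 + 90 = 319°   (square ↑)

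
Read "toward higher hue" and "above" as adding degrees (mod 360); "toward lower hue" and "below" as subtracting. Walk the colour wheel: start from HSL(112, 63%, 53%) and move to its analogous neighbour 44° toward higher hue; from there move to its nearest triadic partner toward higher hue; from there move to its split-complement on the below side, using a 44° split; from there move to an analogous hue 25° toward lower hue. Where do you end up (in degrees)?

+44° (analog 44° ↑): 112 + 44 = 156°
+120° (triadic ↑): 156 + 120 = 276°
+136° (split-comp 44° ↓): 276 + 136 = 412 → 412 − 360 = 52°
−25° (analog 25° ↓): 52 − 25 = 27°

27°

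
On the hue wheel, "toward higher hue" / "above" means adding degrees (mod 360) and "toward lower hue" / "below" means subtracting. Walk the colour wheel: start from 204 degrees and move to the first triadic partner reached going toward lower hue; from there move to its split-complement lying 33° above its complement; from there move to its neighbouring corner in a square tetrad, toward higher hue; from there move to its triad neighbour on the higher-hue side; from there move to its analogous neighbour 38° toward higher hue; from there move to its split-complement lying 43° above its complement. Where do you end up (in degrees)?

−120° (triadic ↓): 204 − 120 = 84°
+213° (split-comp 33° ↑): 84 + 213 = 297°
+90° (square ↑): 297 + 90 = 387 → 387 − 360 = 27°
+120° (triadic ↑): 27 + 120 = 147°
+38° (analog 38° ↑): 147 + 38 = 185°
+223° (split-comp 43° ↑): 185 + 223 = 408 → 408 − 360 = 48°

48°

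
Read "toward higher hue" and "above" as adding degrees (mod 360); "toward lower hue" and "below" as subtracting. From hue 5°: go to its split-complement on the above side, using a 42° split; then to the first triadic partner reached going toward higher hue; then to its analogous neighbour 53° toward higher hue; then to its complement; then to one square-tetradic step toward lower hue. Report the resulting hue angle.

split-comp 42° ↑ +222°: 5 + 222 = 227°
triadic ↑ +120°: 227 + 120 = 347°
analog 53° ↑ +53°: 347 + 53 = 400 → 400 − 360 = 40°
complement +180°: 40 + 180 = 220°
square ↓ −90°: 220 − 90 = 130°

130°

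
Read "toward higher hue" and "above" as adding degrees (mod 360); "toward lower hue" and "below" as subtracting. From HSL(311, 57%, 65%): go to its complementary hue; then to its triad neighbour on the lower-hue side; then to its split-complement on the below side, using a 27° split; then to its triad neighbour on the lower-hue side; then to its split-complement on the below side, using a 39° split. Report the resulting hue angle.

complement +180°: 311 + 180 = 491 → 491 − 360 = 131°
triadic ↓ −120°: 131 − 120 = 11°
split-comp 27° ↓ +153°: 11 + 153 = 164°
triadic ↓ −120°: 164 − 120 = 44°
split-comp 39° ↓ +141°: 44 + 141 = 185°

185°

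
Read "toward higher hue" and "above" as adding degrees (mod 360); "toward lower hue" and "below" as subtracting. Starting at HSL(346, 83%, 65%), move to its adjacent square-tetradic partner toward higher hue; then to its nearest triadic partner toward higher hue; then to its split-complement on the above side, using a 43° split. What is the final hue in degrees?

346 + 90 = 436 → 436 − 360 = 76°   (square ↑)
76 + 120 = 196°   (triadic ↑)
196 + 223 = 419 → 419 − 360 = 59°   (split-comp 43° ↑)

59°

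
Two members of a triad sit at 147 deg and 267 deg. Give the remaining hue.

27°

A triad spaces three hues 120° apart.
The full set is {27°, 147°, 267°}.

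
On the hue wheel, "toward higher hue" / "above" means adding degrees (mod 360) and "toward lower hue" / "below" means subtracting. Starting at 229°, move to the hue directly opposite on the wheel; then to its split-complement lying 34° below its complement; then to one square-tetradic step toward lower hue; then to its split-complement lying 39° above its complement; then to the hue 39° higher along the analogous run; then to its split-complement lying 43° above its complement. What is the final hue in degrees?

+180° (complement): 229 + 180 = 409 → 409 − 360 = 49°
+146° (split-comp 34° ↓): 49 + 146 = 195°
−90° (square ↓): 195 − 90 = 105°
+219° (split-comp 39° ↑): 105 + 219 = 324°
+39° (analog 39° ↑): 324 + 39 = 363 → 363 − 360 = 3°
+223° (split-comp 43° ↑): 3 + 223 = 226°

226°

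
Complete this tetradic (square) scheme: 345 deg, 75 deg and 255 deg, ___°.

165°

A square tetradic scheme places four hues every 90°.
The full set through 75° is {75°, 165°, 255°, 345°}.
Given {75°, 255°, 345°}, the missing hue is 165°.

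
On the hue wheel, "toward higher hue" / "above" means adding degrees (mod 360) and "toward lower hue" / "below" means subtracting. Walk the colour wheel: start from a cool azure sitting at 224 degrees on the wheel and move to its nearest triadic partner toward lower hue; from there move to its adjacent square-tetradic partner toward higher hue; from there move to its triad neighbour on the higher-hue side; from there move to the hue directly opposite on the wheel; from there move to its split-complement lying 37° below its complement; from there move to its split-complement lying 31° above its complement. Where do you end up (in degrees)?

224 − 120 = 104°   (triadic ↓)
104 + 90 = 194°   (square ↑)
194 + 120 = 314°   (triadic ↑)
314 + 180 = 494 → 494 − 360 = 134°   (complement)
134 + 143 = 277°   (split-comp 37° ↓)
277 + 211 = 488 → 488 − 360 = 128°   (split-comp 31° ↑)

128°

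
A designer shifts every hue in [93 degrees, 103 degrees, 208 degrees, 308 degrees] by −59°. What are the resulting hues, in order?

93 − 59 = 34°
103 − 59 = 44°
208 − 59 = 149°
308 − 59 = 249°

34°, 44°, 149°, 249°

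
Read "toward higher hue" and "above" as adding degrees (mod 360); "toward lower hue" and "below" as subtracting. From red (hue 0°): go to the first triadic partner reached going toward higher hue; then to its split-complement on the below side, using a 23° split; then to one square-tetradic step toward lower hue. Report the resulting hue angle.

+120° (triadic ↑): 0 + 120 = 120°
+157° (split-comp 23° ↓): 120 + 157 = 277°
−90° (square ↓): 277 − 90 = 187°

187°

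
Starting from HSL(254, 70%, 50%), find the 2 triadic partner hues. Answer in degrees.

14° and 134°

A triad places three hues 120° apart.
254 + 120 = 374 → 374 − 360 = 14°
254 + 240 = 494 → 494 − 360 = 134°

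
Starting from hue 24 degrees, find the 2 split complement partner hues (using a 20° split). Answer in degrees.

Complement of 24 degrees: 24 + 180 = 204°
204 − 20 = 184°
204 + 20 = 224°

184° and 224°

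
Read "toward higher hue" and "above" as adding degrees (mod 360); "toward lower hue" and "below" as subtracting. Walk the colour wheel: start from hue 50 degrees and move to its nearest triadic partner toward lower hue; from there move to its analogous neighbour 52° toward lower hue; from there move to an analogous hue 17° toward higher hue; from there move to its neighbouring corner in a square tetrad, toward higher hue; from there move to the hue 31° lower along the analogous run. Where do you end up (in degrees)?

50 − 120 = -70 → -70 + 360 = 290°   (triadic ↓)
290 − 52 = 238°   (analog 52° ↓)
238 + 17 = 255°   (analog 17° ↑)
255 + 90 = 345°   (square ↑)
345 − 31 = 314°   (analog 31° ↓)

314°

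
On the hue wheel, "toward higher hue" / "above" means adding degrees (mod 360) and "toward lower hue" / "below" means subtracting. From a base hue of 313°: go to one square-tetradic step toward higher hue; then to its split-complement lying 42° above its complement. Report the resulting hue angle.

265°

+90° (square ↑): 313 + 90 = 403 → 403 − 360 = 43°
+222° (split-comp 42° ↑): 43 + 222 = 265°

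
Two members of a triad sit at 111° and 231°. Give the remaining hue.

A triad spaces three hues 120° apart.
The full set is {111°, 231°, 351°}.

351°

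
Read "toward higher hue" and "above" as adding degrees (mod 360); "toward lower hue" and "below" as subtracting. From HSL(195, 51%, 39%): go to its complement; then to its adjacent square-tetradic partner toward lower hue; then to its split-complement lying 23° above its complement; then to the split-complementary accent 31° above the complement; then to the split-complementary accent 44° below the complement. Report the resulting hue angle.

115°

+180° (complement): 195 + 180 = 375 → 375 − 360 = 15°
−90° (square ↓): 15 − 90 = -75 → -75 + 360 = 285°
+203° (split-comp 23° ↑): 285 + 203 = 488 → 488 − 360 = 128°
+211° (split-comp 31° ↑): 128 + 211 = 339°
+136° (split-comp 44° ↓): 339 + 136 = 475 → 475 − 360 = 115°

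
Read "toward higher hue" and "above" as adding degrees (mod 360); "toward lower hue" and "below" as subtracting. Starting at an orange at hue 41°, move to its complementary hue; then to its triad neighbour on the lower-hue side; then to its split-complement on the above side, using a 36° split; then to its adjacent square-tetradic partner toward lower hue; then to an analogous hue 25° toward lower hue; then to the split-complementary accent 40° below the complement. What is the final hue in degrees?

+180° (complement): 41 + 180 = 221°
−120° (triadic ↓): 221 − 120 = 101°
+216° (split-comp 36° ↑): 101 + 216 = 317°
−90° (square ↓): 317 − 90 = 227°
−25° (analog 25° ↓): 227 − 25 = 202°
+140° (split-comp 40° ↓): 202 + 140 = 342°

342°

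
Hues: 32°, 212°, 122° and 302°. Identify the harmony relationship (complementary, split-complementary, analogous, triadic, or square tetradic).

square tetradic

Sort the hues: 32°, 122°, 212°, 302°.
Successive gaps around the wheel: 90°, 90°, 90°, 90°.
Four hues every 90° form a square tetradic scheme.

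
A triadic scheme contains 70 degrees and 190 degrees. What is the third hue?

310°

A triad spaces three hues 120° apart.
The full set is {70°, 190°, 310°}.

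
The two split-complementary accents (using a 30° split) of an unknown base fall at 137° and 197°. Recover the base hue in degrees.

The accents sit 30° either side of the complement, so the complement is their short-arc midpoint on the wheel.
Short-arc midpoint of 137° and 197°: 167°.
Base is 180° from the complement: 167 − 180 = -13 → -13 + 360 = 347°

347°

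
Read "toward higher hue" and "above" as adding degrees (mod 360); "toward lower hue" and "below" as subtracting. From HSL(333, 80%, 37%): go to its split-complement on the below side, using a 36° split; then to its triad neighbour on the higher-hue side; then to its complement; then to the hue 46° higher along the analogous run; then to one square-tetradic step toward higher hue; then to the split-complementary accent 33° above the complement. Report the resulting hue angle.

46°

333 + 144 = 477 → 477 − 360 = 117°   (split-comp 36° ↓)
117 + 120 = 237°   (triadic ↑)
237 + 180 = 417 → 417 − 360 = 57°   (complement)
57 + 46 = 103°   (analog 46° ↑)
103 + 90 = 193°   (square ↑)
193 + 213 = 406 → 406 − 360 = 46°   (split-comp 33° ↑)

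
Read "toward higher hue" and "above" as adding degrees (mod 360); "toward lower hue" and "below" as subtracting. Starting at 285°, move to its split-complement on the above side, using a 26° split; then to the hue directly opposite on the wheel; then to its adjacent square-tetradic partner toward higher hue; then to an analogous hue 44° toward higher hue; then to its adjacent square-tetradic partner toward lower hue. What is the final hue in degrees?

355°

285 + 206 = 491 → 491 − 360 = 131°   (split-comp 26° ↑)
131 + 180 = 311°   (complement)
311 + 90 = 401 → 401 − 360 = 41°   (square ↑)
41 + 44 = 85°   (analog 44° ↑)
85 − 90 = -5 → -5 + 360 = 355°   (square ↓)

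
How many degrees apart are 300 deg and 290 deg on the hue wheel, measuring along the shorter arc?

10°

|300 − 290| = 10.
10 ≤ 180, so the shorter arc is 10°.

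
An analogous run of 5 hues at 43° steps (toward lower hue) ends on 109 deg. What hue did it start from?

281°

4 steps of 43° (toward lower hue) give a net shift of −172°.
Start = end − shift: 109 + 172 = 281°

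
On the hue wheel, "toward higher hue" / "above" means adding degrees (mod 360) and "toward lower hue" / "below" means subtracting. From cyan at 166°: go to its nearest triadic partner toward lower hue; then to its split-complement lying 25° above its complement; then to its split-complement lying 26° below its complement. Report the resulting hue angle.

166 − 120 = 46°   (triadic ↓)
46 + 205 = 251°   (split-comp 25° ↑)
251 + 154 = 405 → 405 − 360 = 45°   (split-comp 26° ↓)

45°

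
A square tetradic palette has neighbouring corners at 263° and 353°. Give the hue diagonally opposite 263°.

83°

A square tetradic scheme places four hues 90° apart; opposite corners are 180° apart.
263 + 180 = 443 → 443 − 360 = 83°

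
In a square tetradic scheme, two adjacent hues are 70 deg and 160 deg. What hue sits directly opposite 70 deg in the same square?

250°

A square tetradic scheme places four hues 90° apart; opposite corners are 180° apart.
70 + 180 = 250°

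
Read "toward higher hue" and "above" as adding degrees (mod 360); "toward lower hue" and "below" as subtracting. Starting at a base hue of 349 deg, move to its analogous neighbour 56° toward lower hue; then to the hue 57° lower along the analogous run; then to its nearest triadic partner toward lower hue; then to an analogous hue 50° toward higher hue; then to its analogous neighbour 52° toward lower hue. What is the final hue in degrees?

349 − 56 = 293°   (analog 56° ↓)
293 − 57 = 236°   (analog 57° ↓)
236 − 120 = 116°   (triadic ↓)
116 + 50 = 166°   (analog 50° ↑)
166 − 52 = 114°   (analog 52° ↓)

114°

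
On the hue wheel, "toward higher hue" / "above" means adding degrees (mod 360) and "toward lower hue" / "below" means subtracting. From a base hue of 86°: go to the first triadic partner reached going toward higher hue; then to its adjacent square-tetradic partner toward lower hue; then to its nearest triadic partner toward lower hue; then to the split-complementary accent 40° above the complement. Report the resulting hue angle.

+120° (triadic ↑): 86 + 120 = 206°
−90° (square ↓): 206 − 90 = 116°
−120° (triadic ↓): 116 − 120 = -4 → -4 + 360 = 356°
+220° (split-comp 40° ↑): 356 + 220 = 576 → 576 − 360 = 216°

216°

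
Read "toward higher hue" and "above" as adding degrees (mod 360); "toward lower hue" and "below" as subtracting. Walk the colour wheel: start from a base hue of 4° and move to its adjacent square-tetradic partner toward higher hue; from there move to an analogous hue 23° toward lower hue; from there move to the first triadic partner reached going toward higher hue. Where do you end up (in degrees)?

191°

4 + 90 = 94°   (square ↑)
94 − 23 = 71°   (analog 23° ↓)
71 + 120 = 191°   (triadic ↑)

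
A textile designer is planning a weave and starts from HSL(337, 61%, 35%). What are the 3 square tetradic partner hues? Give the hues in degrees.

A square tetradic scheme places four hues every 90°.
337 + 90 = 427 → 427 − 360 = 67°
337 + 180 = 517 → 517 − 360 = 157°
337 + 270 = 607 → 607 − 360 = 247°

67°, 157°, and 247°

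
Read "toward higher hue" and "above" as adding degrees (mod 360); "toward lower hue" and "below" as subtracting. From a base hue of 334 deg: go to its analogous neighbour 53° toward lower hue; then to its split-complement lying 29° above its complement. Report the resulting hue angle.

130°

334 − 53 = 281°   (analog 53° ↓)
281 + 209 = 490 → 490 − 360 = 130°   (split-comp 29° ↑)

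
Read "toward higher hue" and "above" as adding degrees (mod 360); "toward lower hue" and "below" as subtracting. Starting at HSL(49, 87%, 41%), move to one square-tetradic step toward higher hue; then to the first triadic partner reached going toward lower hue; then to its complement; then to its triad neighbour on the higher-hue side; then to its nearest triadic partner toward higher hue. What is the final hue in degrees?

+90° (square ↑): 49 + 90 = 139°
−120° (triadic ↓): 139 − 120 = 19°
+180° (complement): 19 + 180 = 199°
+120° (triadic ↑): 199 + 120 = 319°
+120° (triadic ↑): 319 + 120 = 439 → 439 − 360 = 79°

79°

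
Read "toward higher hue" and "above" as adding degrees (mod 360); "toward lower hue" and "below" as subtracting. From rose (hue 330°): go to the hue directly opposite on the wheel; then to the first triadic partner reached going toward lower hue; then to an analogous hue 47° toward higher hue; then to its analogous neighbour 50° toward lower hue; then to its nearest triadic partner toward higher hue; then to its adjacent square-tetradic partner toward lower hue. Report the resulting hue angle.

+180° (complement): 330 + 180 = 510 → 510 − 360 = 150°
−120° (triadic ↓): 150 − 120 = 30°
+47° (analog 47° ↑): 30 + 47 = 77°
−50° (analog 50° ↓): 77 − 50 = 27°
+120° (triadic ↑): 27 + 120 = 147°
−90° (square ↓): 147 − 90 = 57°

57°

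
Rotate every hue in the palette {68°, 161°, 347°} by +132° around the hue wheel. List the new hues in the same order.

68 + 132 = 200°
161 + 132 = 293°
347 + 132 = 479 → 479 − 360 = 119°

200°, 293°, 119°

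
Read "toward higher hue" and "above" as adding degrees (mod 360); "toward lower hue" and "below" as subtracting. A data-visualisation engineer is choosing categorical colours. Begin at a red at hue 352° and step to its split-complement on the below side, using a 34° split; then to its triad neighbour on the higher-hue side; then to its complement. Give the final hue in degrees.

78°

split-comp 34° ↓ +146°: 352 + 146 = 498 → 498 − 360 = 138°
triadic ↑ +120°: 138 + 120 = 258°
complement +180°: 258 + 180 = 438 → 438 − 360 = 78°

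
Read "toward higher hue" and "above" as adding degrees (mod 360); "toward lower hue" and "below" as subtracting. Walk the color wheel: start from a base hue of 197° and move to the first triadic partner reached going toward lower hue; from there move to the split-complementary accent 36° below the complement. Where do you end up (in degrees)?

triadic ↓ −120°: 197 − 120 = 77°
split-comp 36° ↓ +144°: 77 + 144 = 221°

221°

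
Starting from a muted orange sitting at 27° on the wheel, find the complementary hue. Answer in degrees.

207°

The complement sits 180° across the wheel.
27 + 180 = 207°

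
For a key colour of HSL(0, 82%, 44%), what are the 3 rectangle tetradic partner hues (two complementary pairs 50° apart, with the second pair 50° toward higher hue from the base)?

A rectangular tetradic uses two complementary pairs 50° apart: offsets 0°, 50°, 180°, 230°.
0 + 50 = 50°
0 + 180 = 180°
0 + 230 = 230°

50°, 180° and 230°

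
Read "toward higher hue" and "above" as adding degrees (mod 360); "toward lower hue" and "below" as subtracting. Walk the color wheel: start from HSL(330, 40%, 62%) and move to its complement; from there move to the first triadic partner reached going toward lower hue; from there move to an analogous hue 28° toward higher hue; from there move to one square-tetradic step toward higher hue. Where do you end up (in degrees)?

complement +180°: 330 + 180 = 510 → 510 − 360 = 150°
triadic ↓ −120°: 150 − 120 = 30°
analog 28° ↑ +28°: 30 + 28 = 58°
square ↑ +90°: 58 + 90 = 148°

148°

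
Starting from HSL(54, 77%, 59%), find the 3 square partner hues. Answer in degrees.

A square tetradic scheme places four hues every 90°.
54 + 90 = 144°
54 + 180 = 234°
54 + 270 = 324°

144°, 234°, and 324°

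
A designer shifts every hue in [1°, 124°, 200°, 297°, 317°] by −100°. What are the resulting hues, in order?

1 − 100 = -99 → -99 + 360 = 261°
124 − 100 = 24°
200 − 100 = 100°
297 − 100 = 197°
317 − 100 = 217°

261°, 24°, 100°, 197°, 217°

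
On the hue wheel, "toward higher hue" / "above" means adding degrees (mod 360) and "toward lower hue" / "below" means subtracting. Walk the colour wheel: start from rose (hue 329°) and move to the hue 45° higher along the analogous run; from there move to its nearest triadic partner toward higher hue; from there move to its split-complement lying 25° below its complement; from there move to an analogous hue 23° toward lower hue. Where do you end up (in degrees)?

266°

analog 45° ↑ +45°: 329 + 45 = 374 → 374 − 360 = 14°
triadic ↑ +120°: 14 + 120 = 134°
split-comp 25° ↓ +155°: 134 + 155 = 289°
analog 23° ↓ −23°: 289 − 23 = 266°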